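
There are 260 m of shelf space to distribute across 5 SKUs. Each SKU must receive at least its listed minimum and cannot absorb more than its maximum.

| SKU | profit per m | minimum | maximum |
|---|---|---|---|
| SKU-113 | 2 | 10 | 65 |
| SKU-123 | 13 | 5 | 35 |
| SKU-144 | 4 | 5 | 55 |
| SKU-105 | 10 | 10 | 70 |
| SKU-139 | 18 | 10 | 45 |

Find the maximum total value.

Meeting every minimum uses 10+5+5+10+10 = 40 m, leaving 220.
Highest profit per m first: SKU-139 18 > SKU-123 13 > SKU-105 10 > SKU-144 4 > SKU-113 2.
SKU-139 takes 35 more to reach its cap of 45 ; 185 left.
Give SKU-123 30 more to hit its cap of 35 ; 155 left.
Give SKU-105 60 more to hit its cap of 70 ; 95 left.
Give SKU-144 50 more to hit its cap of 55 ; 45 left.
Only 45 left; SKU-113 takes them to reach 55.
Total = 2×55 + 13×35 + 4×55 + 10×70 + 18×45 = 2295.

2295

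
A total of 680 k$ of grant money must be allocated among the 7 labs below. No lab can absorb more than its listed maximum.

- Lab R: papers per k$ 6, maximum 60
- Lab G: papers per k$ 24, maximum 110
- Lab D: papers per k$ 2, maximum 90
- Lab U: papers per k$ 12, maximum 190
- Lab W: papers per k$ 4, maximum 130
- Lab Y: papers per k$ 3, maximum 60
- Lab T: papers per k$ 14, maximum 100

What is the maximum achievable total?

7440

Order the labs by papers per k$: Lab G 24 > Lab T 14 > Lab U 12 > Lab R 6 > Lab W 4 > Lab Y 3 > Lab D 2.
Give Lab G 110 to hit its cap of 110 ; 570 left.
Lab T takes 100 to reach its cap of 100 ; 470 left.
Give Lab U 190 to hit its cap of 190 ; 280 left.
Lab R takes 60 to reach its cap of 60 ; 220 left.
Lab W takes 130 to reach its cap of 130 ; 90 left.
Lab Y takes 60 to reach its cap of 60 ; 30 left.
Only 30 left; Lab D takes them to reach 30.
Total = 6×60 + 24×110 + 2×30 + 12×190 + 4×130 + 3×60 + 14×100 = 7440.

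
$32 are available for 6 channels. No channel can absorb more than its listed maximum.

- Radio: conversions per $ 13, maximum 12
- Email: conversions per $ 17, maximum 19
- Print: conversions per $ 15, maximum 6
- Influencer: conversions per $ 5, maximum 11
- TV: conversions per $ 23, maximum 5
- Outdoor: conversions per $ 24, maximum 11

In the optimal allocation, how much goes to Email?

16

Rank by conversions per $: Outdoor 24 > TV 23 > Email 17 > Print 15 > Radio 13 > Influencer 5.
Outdoor takes 11 to reach its cap of 11 — 21 left.
Give TV 5 to hit its cap of 5 — 16 left.
Only 16 left; Email takes them to reach 16.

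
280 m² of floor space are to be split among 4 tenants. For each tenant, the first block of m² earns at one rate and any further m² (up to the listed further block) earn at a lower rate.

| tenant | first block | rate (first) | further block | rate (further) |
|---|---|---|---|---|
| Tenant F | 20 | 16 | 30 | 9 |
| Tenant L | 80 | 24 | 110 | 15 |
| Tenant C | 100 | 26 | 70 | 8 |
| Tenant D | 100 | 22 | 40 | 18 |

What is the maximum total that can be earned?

6720

Order all 8 blocks by rate: Tenant C/tier1 26 > Tenant L/tier1 24 > Tenant D/tier1 22 > Tenant D/tier2 18 > Tenant F/tier1 16 > Tenant L/tier2 15 > Tenant F/tier2 9 > Tenant C/tier2 8.
Tenant C tier1 at 26: fill all 100 ; 180 left.
Tenant L/tier1 (24): +80 ; 100 left.
Fill Tenant D tier1 block (100 at 22) ; 0 left.
Total = 26×100 + 24×80 + 22×100 = 6720.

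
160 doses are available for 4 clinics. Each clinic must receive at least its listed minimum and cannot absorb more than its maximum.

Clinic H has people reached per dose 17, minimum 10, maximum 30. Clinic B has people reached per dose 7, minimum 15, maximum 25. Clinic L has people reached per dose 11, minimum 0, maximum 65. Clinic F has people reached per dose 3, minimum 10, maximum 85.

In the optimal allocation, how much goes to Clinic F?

Meeting every minimum uses 10+15+0+10 = 35 doses, leaving 125.
Highest people reached per dose first: Clinic H 17 > Clinic L 11 > Clinic B 7 > Clinic F 3.
Give Clinic H 20 more to hit its cap of 30 ; 105 left.
Clinic L takes 65 more to reach its cap of 65 ; 40 left.
Clinic B takes 10 more to reach its cap of 25 ; 30 left.
Clinic F has room for 75 more but only 30 remain, so it gets 40.

40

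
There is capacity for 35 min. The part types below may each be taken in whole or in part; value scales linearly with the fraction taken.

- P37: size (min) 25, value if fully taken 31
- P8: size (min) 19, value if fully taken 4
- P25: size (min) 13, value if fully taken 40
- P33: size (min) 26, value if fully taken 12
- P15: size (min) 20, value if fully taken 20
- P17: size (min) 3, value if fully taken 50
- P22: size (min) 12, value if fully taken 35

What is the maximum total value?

133.68

Sort by value density: P17 50/3≈16.7, P25 40/13≈3.08, P22 35/12≈2.92, P37 31/25≈1.24, P15 20/20≈1, P33 12/26≈0.462, P8 4/19≈0.211.
Take all of P17 (3 min, value 50) → 32 min left.
All 13 min of P25 fit (value 40) → 19 remain.
All 12 min of P22 fit (value 35) → 7 remain.
Fill the last 7 min with part of P37: 7/25 of it earns 8.68.
Total value = 133.68.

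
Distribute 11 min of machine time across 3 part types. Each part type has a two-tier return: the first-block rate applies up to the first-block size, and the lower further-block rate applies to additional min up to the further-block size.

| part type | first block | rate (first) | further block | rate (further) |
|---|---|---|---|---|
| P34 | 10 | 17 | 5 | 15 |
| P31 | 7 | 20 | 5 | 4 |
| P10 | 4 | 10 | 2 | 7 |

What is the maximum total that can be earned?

Treat each block as its own option and order by rate: P31/tier1 20 > P34/tier1 17 > P34/tier2 15 > P10/tier1 10 > P10/tier2 7 > P31/tier2 4.
P31 tier1 at 20: fill all 7 — 4 left.
4 remain; put them into P34 tier1 at 17.
Total = 20×7 + 17×4 = 208.

208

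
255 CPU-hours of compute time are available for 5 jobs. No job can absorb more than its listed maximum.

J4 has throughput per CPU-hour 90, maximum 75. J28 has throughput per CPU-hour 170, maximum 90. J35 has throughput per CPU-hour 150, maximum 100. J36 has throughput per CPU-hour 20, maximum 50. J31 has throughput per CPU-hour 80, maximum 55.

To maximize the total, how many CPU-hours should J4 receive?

Order the jobs by throughput per CPU-hour: J28 170 > J35 150 > J4 90 > J31 80 > J36 20.
J28 takes 90 to reach its cap of 90 ; 165 left.
J35: +100 to 100 (cap) ; 65 left.
Only 65 left; J4 takes them to reach 65.

65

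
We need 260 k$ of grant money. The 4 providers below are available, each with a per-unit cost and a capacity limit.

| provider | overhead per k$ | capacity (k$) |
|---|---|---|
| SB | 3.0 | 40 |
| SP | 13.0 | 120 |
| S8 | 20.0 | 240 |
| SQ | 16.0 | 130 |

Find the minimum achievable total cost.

3280

Cheapest first:
SB (3.0): use full 40 ; 220 k$ to go.
Take 120 from SP at 13.0 ; need 100 more.
SQ at 16.0: take 100 of its 130 ; requirement met.
S8: unused.
Cost = 40×3.0 + 120×13.0 + 100×16.0 = 3280.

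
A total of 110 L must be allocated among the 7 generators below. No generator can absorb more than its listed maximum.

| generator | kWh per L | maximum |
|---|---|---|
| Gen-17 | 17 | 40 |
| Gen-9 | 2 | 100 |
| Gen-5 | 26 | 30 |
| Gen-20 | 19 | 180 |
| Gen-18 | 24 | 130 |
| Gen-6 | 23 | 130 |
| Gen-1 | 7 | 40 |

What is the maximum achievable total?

Highest kWh per L first: Gen-5 26 > Gen-18 24 > Gen-6 23 > Gen-20 19 > Gen-17 17 > Gen-1 7 > Gen-9 2.
Gen-5: +30 to 30 (cap) ; 80 left.
Gen-18 has room for 130 but only 80 remain, so it gets 80.
Total = 26×30 + 24×80 = 2700.

2700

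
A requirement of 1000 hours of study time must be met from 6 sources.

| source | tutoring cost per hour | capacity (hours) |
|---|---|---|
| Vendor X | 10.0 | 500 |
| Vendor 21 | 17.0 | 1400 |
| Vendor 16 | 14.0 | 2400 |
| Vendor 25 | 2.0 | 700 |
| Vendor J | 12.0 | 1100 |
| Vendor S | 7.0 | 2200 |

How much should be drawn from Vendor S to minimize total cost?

300

Use sources in increasing cost order.
Vendor 25 at 2.0: take all 700 hours → 300 still needed.
Take 300 from Vendor S at 7.0 to finish.
Vendor X, Vendor J, Vendor 16, Vendor 21: unused.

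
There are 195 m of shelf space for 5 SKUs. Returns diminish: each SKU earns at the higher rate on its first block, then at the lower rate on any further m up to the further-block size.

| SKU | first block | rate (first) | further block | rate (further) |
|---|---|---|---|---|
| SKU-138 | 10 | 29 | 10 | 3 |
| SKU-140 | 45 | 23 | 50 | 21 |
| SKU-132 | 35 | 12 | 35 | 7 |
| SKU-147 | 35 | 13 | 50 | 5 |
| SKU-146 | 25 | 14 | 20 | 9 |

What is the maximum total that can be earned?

3540

Treat each block as its own option and order by rate: SKU-138/T1 29 > SKU-140/T1 23 > SKU-140/T2 21 > SKU-146/T1 14 > SKU-147/T1 13 > SKU-132/T1 12 > SKU-146/T2 9 > SKU-132/T2 7 > SKU-147/T2 5 > SKU-138/T2 3.
Fill SKU-138 T1 block (10 at 29) ; 185 left.
SKU-140 T1 at 23: fill all 45 ; 140 left.
SKU-140 T2 at 21: fill all 50 ; 90 left.
SKU-146 T1 at 14: fill all 25 ; 65 left.
SKU-147/T1 (13): +35 ; 30 left.
30 remain; put them into SKU-132 T1 at 12.
Total = 29×10 + 23×45 + 21×50 + 14×25 + 13×35 + 12×30 = 3540.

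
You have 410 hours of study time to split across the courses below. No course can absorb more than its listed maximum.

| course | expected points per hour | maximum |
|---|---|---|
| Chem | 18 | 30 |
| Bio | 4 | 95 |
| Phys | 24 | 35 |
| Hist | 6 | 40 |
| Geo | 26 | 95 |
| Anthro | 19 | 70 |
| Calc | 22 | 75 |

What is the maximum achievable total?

7330

Rank by expected points per hour: Geo 26 > Phys 24 > Calc 22 > Anthro 19 > Chem 18 > Hist 6 > Bio 4.
Geo: +95 to 95 (cap) — 315 left.
Phys: +35 to 35 (cap) — 280 left.
Calc takes 75 to reach its cap of 75 — 205 left.
Anthro: +70 to 70 (cap) — 135 left.
Chem takes 30 to reach its cap of 30 — 105 left.
Give Hist 40 to hit its cap of 40 — 65 left.
Only 65 left; Bio takes them to reach 65.
Total = 18×30 + 4×65 + 24×35 + 6×40 + 26×95 + 19×70 + 22×75 = 7330.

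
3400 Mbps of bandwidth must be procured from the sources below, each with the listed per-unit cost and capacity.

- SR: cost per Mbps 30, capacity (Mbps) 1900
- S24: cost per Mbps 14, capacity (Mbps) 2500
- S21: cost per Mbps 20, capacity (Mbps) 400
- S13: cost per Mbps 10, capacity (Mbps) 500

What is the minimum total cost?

Fill from the cheapest source first.
Take 500 from S13 at 10 ; need 2900 more.
Take 2500 from S24 at 14 ; need 400 more.
S21 at 20: take all 400 Mbps ; 0 still needed.
SR: unused.
Cost = 500×10 + 2500×14 + 400×20 = 48000.

48000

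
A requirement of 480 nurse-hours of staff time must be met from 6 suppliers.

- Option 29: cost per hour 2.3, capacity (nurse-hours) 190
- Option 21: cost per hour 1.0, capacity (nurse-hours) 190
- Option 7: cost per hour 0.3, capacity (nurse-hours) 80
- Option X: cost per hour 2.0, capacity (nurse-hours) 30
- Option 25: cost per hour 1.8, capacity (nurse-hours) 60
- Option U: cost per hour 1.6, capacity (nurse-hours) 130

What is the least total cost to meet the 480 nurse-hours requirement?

570

Fill from the cheapest supplier first.
Option 7 at 0.3: take all 80 nurse-hours — 400 still needed.
Option 21 at 1.0: take all 190 nurse-hours — 210 still needed.
Option U at 1.6: take all 130 nurse-hours — 80 still needed.
Take 60 from Option 25 at 1.8 — need 20 more.
Take 20 from Option X at 2.0 to finish.
Option 29: unused.
Cost = 80×0.3 + 190×1.0 + 130×1.6 + 60×1.8 + 20×2.0 = 570.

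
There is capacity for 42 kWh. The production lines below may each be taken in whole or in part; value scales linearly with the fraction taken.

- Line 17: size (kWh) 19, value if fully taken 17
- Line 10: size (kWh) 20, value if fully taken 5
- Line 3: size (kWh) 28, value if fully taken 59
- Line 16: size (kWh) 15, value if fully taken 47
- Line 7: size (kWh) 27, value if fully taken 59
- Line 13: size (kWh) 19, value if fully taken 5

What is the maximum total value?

Rank by value-to-size ratio: Line 16 47/15≈3.13, Line 7 59/27≈2.19, Line 3 59/28≈2.11, Line 17 17/19≈0.895, Line 13 5/19≈0.263, Line 10 5/20≈0.25.
Take all of Line 16 (15 kWh, value 47) ; 27 kWh left.
Take all of Line 7 (27 kWh, value 59) ; 0 kWh left.
Total value = 106.

106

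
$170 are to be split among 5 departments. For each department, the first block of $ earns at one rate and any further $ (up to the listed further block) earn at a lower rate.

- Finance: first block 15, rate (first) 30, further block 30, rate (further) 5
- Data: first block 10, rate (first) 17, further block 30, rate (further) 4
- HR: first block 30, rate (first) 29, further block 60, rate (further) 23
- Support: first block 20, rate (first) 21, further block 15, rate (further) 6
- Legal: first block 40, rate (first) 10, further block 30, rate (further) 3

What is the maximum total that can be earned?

Rank every tier by rate: Finance/tier1 30 > HR/tier1 29 > HR/tier2 23 > Support/tier1 21 > Data/tier1 17 > Legal/tier1 10 > Support/tier2 6 > Finance/tier2 5 > Data/tier2 4 > Legal/tier2 3.
Finance tier1 at 30: fill all 15 — 155 left.
HR/tier1 (29): +30 — 125 left.
Fill HR tier2 block (60 at 23) — 65 left.
Fill Support tier1 block (20 at 21) — 45 left.
Fill Data tier1 block (10 at 17) — 35 left.
35 remain; put them into Legal tier1 at 10.
Total = 30×15 + 29×30 + 23×60 + 21×20 + 17×10 + 10×35 = 3640.

3640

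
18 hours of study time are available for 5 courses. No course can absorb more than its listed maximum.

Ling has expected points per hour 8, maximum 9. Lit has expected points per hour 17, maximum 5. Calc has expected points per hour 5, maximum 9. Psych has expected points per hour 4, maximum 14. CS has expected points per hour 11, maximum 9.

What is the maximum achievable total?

216

Rank by expected points per hour: Lit 17 > CS 11 > Ling 8 > Calc 5 > Psych 4.
Give Lit 5 to hit its cap of 5 — 13 left.
Give CS 9 to hit its cap of 9 — 4 left.
Ling: +4 (room for 9) → 4. Pool exhausted.
Total = 8×4 + 17×5 + 11×9 = 216.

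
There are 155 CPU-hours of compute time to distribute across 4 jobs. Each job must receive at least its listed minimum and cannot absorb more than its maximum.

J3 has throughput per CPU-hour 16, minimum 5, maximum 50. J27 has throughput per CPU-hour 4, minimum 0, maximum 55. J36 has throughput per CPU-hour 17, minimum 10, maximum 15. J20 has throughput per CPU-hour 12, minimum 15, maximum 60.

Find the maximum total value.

Meeting every minimum uses 5+0+10+15 = 30 CPU-hours, leaving 125.
Highest throughput per CPU-hour first: J36 17 > J3 16 > J20 12 > J27 4.
J36 takes 5 more to reach its cap of 15 → 120 left.
Give J3 45 more to hit its cap of 50 → 75 left.
Give J20 45 more to hit its cap of 60 → 30 left.
J27: +30 (room for 55) → 30. Pool exhausted.
Total = 16×50 + 4×30 + 17×15 + 12×60 = 1895.

1895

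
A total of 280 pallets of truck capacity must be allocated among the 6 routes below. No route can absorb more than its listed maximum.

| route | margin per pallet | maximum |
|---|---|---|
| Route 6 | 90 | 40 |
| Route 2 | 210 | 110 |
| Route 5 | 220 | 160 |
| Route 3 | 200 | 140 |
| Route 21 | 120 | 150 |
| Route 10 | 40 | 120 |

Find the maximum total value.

Highest margin per pallet first: Route 5 220 > Route 2 210 > Route 3 200 > Route 21 120 > Route 6 90 > Route 10 40.
Give Route 5 160 to hit its cap of 160 — 120 left.
Give Route 2 110 to hit its cap of 110 — 10 left.
Route 3 has room for 140 but only 10 remain, so it gets 10.
Total = 210×110 + 220×160 + 200×10 = 60300.

60300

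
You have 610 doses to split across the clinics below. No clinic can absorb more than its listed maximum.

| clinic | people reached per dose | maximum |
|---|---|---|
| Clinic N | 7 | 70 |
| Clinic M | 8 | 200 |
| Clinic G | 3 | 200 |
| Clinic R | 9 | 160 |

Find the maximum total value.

Rank by people reached per dose: Clinic R 9 > Clinic M 8 > Clinic N 7 > Clinic G 3.
Give Clinic R 160 to hit its cap of 160 — 450 left.
Clinic M: +200 to 200 (cap) — 250 left.
Clinic N takes 70 to reach its cap of 70 — 180 left.
Clinic G has room for 200 but only 180 remain, so it gets 180.
Total = 7×70 + 8×200 + 3×180 + 9×160 = 4070.

4070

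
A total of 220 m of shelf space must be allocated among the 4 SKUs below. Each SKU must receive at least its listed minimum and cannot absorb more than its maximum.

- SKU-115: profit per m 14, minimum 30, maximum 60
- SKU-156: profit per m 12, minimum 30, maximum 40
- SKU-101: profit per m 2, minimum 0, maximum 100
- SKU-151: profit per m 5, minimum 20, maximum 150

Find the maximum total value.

Meeting every minimum uses 30+30+0+20 = 80 m, leaving 140.
Highest profit per m first: SKU-115 14 > SKU-156 12 > SKU-151 5 > SKU-101 2.
SKU-115: +30 to 60 (cap) → 110 left.
SKU-156 takes 10 more to reach its cap of 40 → 100 left.
SKU-151: +100 (room for 130) → 120. Pool exhausted.
Total = 14×60 + 12×40 + 5×120 = 1920.

1920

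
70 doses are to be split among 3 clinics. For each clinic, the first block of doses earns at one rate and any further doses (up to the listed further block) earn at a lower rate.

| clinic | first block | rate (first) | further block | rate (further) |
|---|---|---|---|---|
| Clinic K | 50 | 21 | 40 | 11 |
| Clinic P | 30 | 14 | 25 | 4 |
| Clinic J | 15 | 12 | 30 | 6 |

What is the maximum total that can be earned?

1330

Rank every tier by rate: Clinic K/tier1 21 > Clinic P/tier1 14 > Clinic J/tier1 12 > Clinic K/tier2 11 > Clinic J/tier2 6 > Clinic P/tier2 4.
Clinic K tier1 at 21: fill all 50 — 20 left.
20 remain; put them into Clinic P tier1 at 14.
Total = 21×50 + 14×20 = 1330.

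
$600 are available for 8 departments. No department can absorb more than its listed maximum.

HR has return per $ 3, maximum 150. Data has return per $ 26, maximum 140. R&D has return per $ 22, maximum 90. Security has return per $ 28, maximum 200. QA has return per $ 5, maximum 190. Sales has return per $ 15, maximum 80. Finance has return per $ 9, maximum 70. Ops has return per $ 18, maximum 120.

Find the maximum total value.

Order the departments by return per $: Security 28 > Data 26 > R&D 22 > Ops 18 > Sales 15 > Finance 9 > QA 5 > HR 3.
Security takes 200 to reach its cap of 200 — 400 left.
Give Data 140 to hit its cap of 140 — 260 left.
Give R&D 90 to hit its cap of 90 — 170 left.
Ops: +120 to 120 (cap) — 50 left.
Sales has room for 80 but only 50 remain, so it gets 50.
Total = 26×140 + 22×90 + 28×200 + 15×50 + 18×120 = 14130.

14130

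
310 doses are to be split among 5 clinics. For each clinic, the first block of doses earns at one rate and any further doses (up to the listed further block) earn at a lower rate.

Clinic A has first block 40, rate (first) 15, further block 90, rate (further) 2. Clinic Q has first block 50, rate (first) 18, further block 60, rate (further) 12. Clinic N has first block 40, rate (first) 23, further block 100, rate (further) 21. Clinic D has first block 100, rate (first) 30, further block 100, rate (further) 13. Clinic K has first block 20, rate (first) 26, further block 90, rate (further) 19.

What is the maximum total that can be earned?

7490

Order all 10 blocks by rate: Clinic D/first 30 > Clinic K/first 26 > Clinic N/first 23 > Clinic N/second 21 > Clinic K/second 19 > Clinic Q/first 18 > Clinic A/first 15 > Clinic D/second 13 > Clinic Q/second 12 > Clinic A/second 2.
Fill Clinic D first block (100 at 30) — 210 left.
Clinic K first at 26: fill all 20 — 190 left.
Clinic N first at 23: fill all 40 — 150 left.
Clinic N/second (21): +100 — 50 left.
Clinic K second at 19: only 50 left, fill 50.
Total = 30×100 + 26×20 + 23×40 + 21×100 + 19×50 = 7490.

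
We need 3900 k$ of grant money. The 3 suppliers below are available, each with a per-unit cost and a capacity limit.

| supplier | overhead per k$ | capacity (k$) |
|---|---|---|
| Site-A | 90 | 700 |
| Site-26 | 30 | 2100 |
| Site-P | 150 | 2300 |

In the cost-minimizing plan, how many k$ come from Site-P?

1100

Fill from the cheapest supplier first.
Site-26 at 30: take all 2100 k$ ; 1800 still needed.
Take 700 from Site-A at 90 ; need 1100 more.
Take 1100 from Site-P at 150 to finish.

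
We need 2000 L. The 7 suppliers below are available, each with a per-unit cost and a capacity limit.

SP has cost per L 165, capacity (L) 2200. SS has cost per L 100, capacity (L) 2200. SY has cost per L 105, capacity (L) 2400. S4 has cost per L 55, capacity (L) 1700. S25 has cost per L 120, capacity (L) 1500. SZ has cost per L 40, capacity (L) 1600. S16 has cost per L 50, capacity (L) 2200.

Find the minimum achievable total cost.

84000

Use suppliers in increasing cost order.
SZ (40): use full 1600 ; 400 L to go.
S16 (50): take the remaining 400 ; done.
S4, SS, SY, S25, SP: unused.
Cost = 1600×40 + 400×50 = 84000.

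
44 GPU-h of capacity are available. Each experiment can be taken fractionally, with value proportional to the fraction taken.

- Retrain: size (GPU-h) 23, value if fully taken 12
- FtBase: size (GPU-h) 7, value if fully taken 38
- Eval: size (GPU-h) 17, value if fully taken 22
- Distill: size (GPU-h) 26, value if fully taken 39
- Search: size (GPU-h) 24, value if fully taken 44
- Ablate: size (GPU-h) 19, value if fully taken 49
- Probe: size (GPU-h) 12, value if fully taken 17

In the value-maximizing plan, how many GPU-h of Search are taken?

18

Sort by value density: FtBase 38/7≈5.43, Ablate 49/19≈2.58, Search 44/24≈1.83, Distill 39/26≈1.5, Probe 17/12≈1.42, Eval 22/17≈1.29, Retrain 12/23≈0.522.
All 7 GPU-h of FtBase fit (value 38) → 37 remain.
Take all of Ablate (19 GPU-h, value 49) → 18 GPU-h left.
18 GPU-h left: a 18/24 share of Search gives 44×18/24 = 33.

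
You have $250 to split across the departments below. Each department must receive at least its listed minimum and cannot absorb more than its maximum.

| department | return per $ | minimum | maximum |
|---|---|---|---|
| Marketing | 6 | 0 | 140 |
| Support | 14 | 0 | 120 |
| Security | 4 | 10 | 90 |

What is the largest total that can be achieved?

2440

Meeting every minimum uses 0+0+10 = 10 $, leaving 240.
Order the departments by return per $: Support 14 > Marketing 6 > Security 4.
Support: +120 to 120 (cap) → 120 left.
Only 120 left; Marketing takes them to reach 120.
Total = 6×120 + 14×120 + 4×10 = 2440.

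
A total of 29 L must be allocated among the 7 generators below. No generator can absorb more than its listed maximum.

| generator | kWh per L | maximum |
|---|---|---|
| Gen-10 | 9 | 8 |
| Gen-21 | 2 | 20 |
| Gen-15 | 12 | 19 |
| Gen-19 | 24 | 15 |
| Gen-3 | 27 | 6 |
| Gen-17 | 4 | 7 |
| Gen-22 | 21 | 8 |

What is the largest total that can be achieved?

690

Order the generators by kWh per L: Gen-3 27 > Gen-19 24 > Gen-22 21 > Gen-15 12 > Gen-10 9 > Gen-17 4 > Gen-21 2.
Gen-3: +6 to 6 (cap) ; 23 left.
Give Gen-19 15 to hit its cap of 15 ; 8 left.
Give Gen-22 8 to hit its cap of 8 ; 0 left.
Total = 24×15 + 27×6 + 21×8 = 690.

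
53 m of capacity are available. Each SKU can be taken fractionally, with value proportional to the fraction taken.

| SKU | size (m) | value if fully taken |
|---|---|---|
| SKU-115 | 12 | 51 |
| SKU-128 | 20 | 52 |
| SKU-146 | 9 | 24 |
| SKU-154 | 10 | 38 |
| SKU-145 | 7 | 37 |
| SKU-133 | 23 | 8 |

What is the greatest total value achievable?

189

Best value per unit of size first: SKU-145 37/7≈5.29, SKU-115 51/12≈4.25, SKU-154 38/10≈3.8, SKU-146 24/9≈2.67, SKU-128 52/20≈2.6, SKU-133 8/23≈0.348.
All 7 m of SKU-145 fit (value 37) — 46 remain.
All 12 m of SKU-115 fit (value 51) — 34 remain.
SKU-154: take in full, 10 m for value 38 — 24 left.
All 9 m of SKU-146 fit (value 24) — 15 remain.
Only 15 m remain; take 15/20 of SKU-128 for value 52×15/20 = 39.
Total value = 189.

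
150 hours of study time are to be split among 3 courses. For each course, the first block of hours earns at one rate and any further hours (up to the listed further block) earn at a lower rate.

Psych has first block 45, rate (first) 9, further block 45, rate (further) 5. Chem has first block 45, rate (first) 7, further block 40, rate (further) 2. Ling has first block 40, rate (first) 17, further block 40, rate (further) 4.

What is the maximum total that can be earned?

1500

Rank every tier by rate: Ling/tier1 17 > Psych/tier1 9 > Chem/tier1 7 > Psych/tier2 5 > Ling/tier2 4 > Chem/tier2 2.
Fill Ling tier1 block (40 at 17) ; 110 left.
Fill Psych tier1 block (45 at 9) ; 65 left.
Chem/tier1 (7): +45 ; 20 left.
Psych/tier2: +20 of 45 at 5; pool empty.
Total = 17×40 + 9×45 + 7×45 + 5×20 = 1500.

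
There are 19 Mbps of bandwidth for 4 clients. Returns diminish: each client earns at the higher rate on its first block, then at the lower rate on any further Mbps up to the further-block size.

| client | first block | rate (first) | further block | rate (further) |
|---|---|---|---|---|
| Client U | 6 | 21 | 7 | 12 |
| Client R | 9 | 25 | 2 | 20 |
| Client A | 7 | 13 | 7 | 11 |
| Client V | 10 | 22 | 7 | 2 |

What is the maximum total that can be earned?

445

Rank every tier by rate: Client R/tier1 25 > Client V/tier1 22 > Client U/tier1 21 > Client R/tier2 20 > Client A/tier1 13 > Client U/tier2 12 > Client A/tier2 11 > Client V/tier2 2.
Client R/tier1 (25): +9 — 10 left.
Client V/tier1 (22): +10 — 0 left.
Total = 25×9 + 22×10 = 445.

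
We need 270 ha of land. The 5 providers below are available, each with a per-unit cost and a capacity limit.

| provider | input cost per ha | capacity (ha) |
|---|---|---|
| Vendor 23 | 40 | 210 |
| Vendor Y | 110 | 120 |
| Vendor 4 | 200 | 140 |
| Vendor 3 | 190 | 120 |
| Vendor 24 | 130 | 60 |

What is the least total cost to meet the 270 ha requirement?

Fill from the cheapest provider first.
Vendor 23 at 40: take all 210 ha ; 60 still needed.
Take 60 from Vendor Y at 110 to finish.
Vendor 24, Vendor 3, Vendor 4: unused.
Cost = 210×40 + 60×110 = 15000.

15000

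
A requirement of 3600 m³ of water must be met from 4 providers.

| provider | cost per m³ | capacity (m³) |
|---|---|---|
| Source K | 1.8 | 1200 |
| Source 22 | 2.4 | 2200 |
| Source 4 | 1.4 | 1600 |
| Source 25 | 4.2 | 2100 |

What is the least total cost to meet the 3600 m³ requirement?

Fill from the cheapest provider first.
Source 4 at 1.4: take all 1600 m³ ; 2000 still needed.
Source K at 1.8: take all 1200 m³ ; 800 still needed.
Take 800 from Source 22 at 2.4 to finish.
Source 25: unused.
Cost = 1600×1.4 + 1200×1.8 + 800×2.4 = 6320.

6320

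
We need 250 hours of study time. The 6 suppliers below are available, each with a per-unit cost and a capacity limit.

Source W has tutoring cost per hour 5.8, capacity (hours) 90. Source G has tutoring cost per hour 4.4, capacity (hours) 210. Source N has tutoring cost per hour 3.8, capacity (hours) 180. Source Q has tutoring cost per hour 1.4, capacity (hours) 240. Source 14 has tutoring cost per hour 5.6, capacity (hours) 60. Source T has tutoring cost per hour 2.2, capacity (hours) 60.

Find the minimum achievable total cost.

358

Use suppliers in increasing cost order.
Take 240 from Source Q at 1.4 → need 10 more.
Source T (2.2): take the remaining 10 → done.
Source N, Source G, Source 14, Source W: unused.
Cost = 240×1.4 + 10×2.2 = 358.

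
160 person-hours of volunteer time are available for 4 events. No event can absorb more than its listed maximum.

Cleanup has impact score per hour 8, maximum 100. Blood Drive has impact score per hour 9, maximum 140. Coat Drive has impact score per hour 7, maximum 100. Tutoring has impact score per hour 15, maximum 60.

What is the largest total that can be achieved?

1800

Order the events by impact score per hour: Tutoring 15 > Blood Drive 9 > Cleanup 8 > Coat Drive 7.
Tutoring: +60 to 60 (cap) ; 100 left.
Only 100 left; Blood Drive takes them to reach 100.
Total = 9×100 + 15×60 = 1800.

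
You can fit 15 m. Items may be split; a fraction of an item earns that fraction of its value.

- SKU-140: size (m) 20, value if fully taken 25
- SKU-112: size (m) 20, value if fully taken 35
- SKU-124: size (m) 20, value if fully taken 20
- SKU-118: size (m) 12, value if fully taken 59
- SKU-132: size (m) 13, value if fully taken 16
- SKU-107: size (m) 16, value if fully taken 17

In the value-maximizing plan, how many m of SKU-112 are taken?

Rank by value-to-size ratio: SKU-118 59/12≈4.92, SKU-112 35/20≈1.75, SKU-140 25/20≈1.25, SKU-132 16/13≈1.23, SKU-107 17/16≈1.06, SKU-124 20/20≈1.
All 12 m of SKU-118 fit (value 59) — 3 remain.
Only 3 m remain; take 3/20 of SKU-112 for value 35×3/20 = 5.25.

3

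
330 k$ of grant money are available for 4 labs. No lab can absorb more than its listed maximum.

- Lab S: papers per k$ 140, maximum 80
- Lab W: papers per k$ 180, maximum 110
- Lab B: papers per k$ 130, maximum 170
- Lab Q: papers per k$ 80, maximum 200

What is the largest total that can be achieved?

49200

Rank by papers per k$: Lab W 180 > Lab S 140 > Lab B 130 > Lab Q 80.
Lab W: +110 to 110 (cap) ; 220 left.
Give Lab S 80 to hit its cap of 80 ; 140 left.
Lab B has room for 170 but only 140 remain, so it gets 140.
Total = 140×80 + 180×110 + 130×140 = 49200.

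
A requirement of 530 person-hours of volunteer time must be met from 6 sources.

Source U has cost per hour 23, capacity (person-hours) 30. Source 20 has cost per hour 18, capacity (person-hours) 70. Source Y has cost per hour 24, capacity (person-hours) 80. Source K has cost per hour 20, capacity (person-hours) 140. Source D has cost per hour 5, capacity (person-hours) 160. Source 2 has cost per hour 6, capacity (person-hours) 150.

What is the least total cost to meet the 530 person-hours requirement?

5990

Cheapest first:
Take 160 from Source D at 5 — need 370 more.
Source 2 (6): use full 150 — 220 person-hours to go.
Source 20 (18): use full 70 — 150 person-hours to go.
Take 140 from Source K at 20 — need 10 more.
Source U at 23: take 10 of its 30 — requirement met.
Source Y: unused.
Cost = 160×5 + 150×6 + 70×18 + 140×20 + 10×23 = 5990.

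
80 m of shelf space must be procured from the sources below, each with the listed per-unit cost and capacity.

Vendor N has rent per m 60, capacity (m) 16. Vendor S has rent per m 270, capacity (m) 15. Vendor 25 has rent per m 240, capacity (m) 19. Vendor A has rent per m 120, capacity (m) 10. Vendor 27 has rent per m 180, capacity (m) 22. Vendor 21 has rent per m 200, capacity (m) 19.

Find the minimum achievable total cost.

Use sources in increasing cost order.
Take 16 from Vendor N at 60 ; need 64 more.
Take 10 from Vendor A at 120 ; need 54 more.
Vendor 27 at 180: take all 22 m ; 32 still needed.
Vendor 21 (200): use full 19 ; 13 m to go.
Take 13 from Vendor 25 at 240 to finish.
Vendor S: unused.
Cost = 16×60 + 10×120 + 22×180 + 19×200 + 13×240 = 13040.

13040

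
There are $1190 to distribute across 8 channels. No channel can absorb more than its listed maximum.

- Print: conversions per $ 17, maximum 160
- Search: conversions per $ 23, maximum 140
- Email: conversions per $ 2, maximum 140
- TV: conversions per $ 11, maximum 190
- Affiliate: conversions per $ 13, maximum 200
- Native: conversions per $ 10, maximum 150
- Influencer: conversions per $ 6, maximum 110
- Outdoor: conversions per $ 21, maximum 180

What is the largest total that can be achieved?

Rank by conversions per $: Search 23 > Outdoor 21 > Print 17 > Affiliate 13 > TV 11 > Native 10 > Influencer 6 > Email 2.
Give Search 140 to hit its cap of 140 → 1050 left.
Give Outdoor 180 to hit its cap of 180 → 870 left.
Print takes 160 to reach its cap of 160 → 710 left.
Affiliate takes 200 to reach its cap of 200 → 510 left.
Give TV 190 to hit its cap of 190 → 320 left.
Native: +150 to 150 (cap) → 170 left.
Influencer takes 110 to reach its cap of 110 → 60 left.
Email: +60 (room for 140) → 60. Pool exhausted.
Total = 17×160 + 23×140 + 2×60 + 11×190 + 13×200 + 10×150 + 6×110 + 21×180 = 16690.

16690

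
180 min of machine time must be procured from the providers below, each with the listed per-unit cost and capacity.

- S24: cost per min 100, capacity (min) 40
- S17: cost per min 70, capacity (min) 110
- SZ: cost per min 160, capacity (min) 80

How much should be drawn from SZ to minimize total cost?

30

Fill from the cheapest provider first.
S17 (70): use full 110 → 70 min to go.
Take 40 from S24 at 100 → need 30 more.
SZ (160): take the remaining 30 → done.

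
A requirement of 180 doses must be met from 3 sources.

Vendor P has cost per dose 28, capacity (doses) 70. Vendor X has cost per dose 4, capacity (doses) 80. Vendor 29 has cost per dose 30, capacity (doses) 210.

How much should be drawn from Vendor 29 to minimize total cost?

Use sources in increasing cost order.
Take 80 from Vendor X at 4 — need 100 more.
Vendor P at 28: take all 70 doses — 30 still needed.
Vendor 29 (30): take the remaining 30 — done.

30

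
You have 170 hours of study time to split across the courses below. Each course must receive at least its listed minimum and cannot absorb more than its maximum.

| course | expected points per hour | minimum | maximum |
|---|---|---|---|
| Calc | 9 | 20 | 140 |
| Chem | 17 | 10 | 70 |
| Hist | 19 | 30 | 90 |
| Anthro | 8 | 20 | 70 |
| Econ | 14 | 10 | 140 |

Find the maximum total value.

Meeting every minimum uses 20+10+30+20+10 = 90 hours, leaving 80.
Order the courses by expected points per hour: Hist 19 > Chem 17 > Econ 14 > Calc 9 > Anthro 8.
Hist: +60 to 90 (cap) → 20 left.
Chem has room for 60 more but only 20 remain, so it gets 30.
Total = 9×20 + 17×30 + 19×90 + 8×20 + 14×10 = 2700.

2700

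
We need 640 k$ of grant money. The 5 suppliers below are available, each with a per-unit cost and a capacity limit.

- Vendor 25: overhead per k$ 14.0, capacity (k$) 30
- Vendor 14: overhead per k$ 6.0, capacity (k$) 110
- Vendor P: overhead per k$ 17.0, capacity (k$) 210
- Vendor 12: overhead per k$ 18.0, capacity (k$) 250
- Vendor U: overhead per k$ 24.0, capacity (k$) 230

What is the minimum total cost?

Use suppliers in increasing cost order.
Vendor 14 at 6.0: take all 110 k$ ; 530 still needed.
Vendor 25 (14.0): use full 30 ; 500 k$ to go.
Vendor P (17.0): use full 210 ; 290 k$ to go.
Take 250 from Vendor 12 at 18.0 ; need 40 more.
Take 40 from Vendor U at 24.0 to finish.
Cost = 110×6.0 + 30×14.0 + 210×17.0 + 250×18.0 + 40×24.0 = 10110.

10110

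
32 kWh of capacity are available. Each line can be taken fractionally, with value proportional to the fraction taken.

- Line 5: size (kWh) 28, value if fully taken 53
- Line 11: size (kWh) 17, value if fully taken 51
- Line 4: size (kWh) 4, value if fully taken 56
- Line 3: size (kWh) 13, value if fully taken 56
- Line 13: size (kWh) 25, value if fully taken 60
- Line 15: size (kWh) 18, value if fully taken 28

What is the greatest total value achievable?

Sort by value density: Line 4 56/4≈14, Line 3 56/13≈4.31, Line 11 51/17≈3, Line 13 60/25≈2.4, Line 5 53/28≈1.89, Line 15 28/18≈1.56.
Line 4: take in full, 4 kWh for value 56 → 28 left.
Take all of Line 3 (13 kWh, value 56) → 15 kWh left.
Only 15 kWh remain; take 15/17 of Line 11 for value 51×15/17 = 45.
Total value = 157.

157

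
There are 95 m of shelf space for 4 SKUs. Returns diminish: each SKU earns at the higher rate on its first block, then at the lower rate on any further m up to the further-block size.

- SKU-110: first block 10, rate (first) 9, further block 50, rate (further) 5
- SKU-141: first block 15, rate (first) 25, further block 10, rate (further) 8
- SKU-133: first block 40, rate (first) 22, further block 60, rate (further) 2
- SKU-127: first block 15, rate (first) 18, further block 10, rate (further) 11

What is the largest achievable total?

1765

Treat each block as its own option and order by rate: SKU-141/tier1 25 > SKU-133/tier1 22 > SKU-127/tier1 18 > SKU-127/tier2 11 > SKU-110/tier1 9 > SKU-141/tier2 8 > SKU-110/tier2 5 > SKU-133/tier2 2.
SKU-141/tier1 (25): +15 ; 80 left.
SKU-133 tier1 at 22: fill all 40 ; 40 left.
Fill SKU-127 tier1 block (15 at 18) ; 25 left.
Fill SKU-127 tier2 block (10 at 11) ; 15 left.
SKU-110/tier1 (9): +10 ; 5 left.
5 remain; put them into SKU-141 tier2 at 8.
Total = 25×15 + 22×40 + 18×15 + 11×10 + 9×10 + 8×5 = 1765.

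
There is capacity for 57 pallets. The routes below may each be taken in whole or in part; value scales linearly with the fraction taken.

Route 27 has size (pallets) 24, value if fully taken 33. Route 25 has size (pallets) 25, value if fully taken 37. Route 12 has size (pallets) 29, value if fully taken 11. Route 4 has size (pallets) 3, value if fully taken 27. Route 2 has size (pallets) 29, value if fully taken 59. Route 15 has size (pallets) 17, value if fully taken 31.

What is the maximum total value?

128.84

Rank by value-to-size ratio: Route 4 27/3≈9, Route 2 59/29≈2.03, Route 15 31/17≈1.82, Route 25 37/25≈1.48, Route 27 33/24≈1.38, Route 12 11/29≈0.379.
Route 4: take in full, 3 pallets for value 27 — 54 left.
Route 2: take in full, 29 pallets for value 59 — 25 left.
All 17 pallets of Route 15 fit (value 31) — 8 remain.
Fill the last 8 pallets with part of Route 25: 8/25 of it earns 11.84.
Total value = 128.84.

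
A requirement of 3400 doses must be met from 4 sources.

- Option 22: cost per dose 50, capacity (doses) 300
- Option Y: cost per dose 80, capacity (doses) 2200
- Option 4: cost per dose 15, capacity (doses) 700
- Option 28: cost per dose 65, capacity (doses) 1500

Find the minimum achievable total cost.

Use sources in increasing cost order.
Take 700 from Option 4 at 15 → need 2700 more.
Option 22 (50): use full 300 → 2400 doses to go.
Option 28 at 65: take all 1500 doses → 900 still needed.
Option Y (80): take the remaining 900 → done.
Cost = 700×15 + 300×50 + 1500×65 + 900×80 = 195000.

195000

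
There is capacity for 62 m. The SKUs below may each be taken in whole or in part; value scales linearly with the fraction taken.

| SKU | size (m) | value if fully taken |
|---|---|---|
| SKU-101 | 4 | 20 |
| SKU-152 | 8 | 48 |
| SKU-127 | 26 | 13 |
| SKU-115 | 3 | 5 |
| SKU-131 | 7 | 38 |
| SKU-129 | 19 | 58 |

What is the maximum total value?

179.5

Sort by value density: SKU-152 48/8≈6, SKU-131 38/7≈5.43, SKU-101 20/4≈5, SKU-129 58/19≈3.05, SKU-115 5/3≈1.67, SKU-127 13/26≈0.5.
Take all of SKU-152 (8 m, value 48) → 54 m left.
Take all of SKU-131 (7 m, value 38) → 47 m left.
All 4 m of SKU-101 fit (value 20) → 43 remain.
All 19 m of SKU-129 fit (value 58) → 24 remain.
All 3 m of SKU-115 fit (value 5) → 21 remain.
Only 21 m remain; take 21/26 of SKU-127 for value 13×21/26 = 10.5.
Total value = 179.5.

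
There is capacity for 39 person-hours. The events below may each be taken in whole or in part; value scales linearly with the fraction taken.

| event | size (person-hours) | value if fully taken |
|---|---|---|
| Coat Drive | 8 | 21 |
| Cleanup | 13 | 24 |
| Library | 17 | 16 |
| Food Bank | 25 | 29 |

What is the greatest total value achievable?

65.88

Sort by value density: Coat Drive 21/8≈2.62, Cleanup 24/13≈1.85, Food Bank 29/25≈1.16, Library 16/17≈0.941.
Take all of Coat Drive (8 person-hours, value 21) ; 31 person-hours left.
Cleanup: take in full, 13 person-hours for value 24 ; 18 left.
18 person-hours left: a 18/25 share of Food Bank gives 29×18/25 = 20.88.
Total value = 65.88.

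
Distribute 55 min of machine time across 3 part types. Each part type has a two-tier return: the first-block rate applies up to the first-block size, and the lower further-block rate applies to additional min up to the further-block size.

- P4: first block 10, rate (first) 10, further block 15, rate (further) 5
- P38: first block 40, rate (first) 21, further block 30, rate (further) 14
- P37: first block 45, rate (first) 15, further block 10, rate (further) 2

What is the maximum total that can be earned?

1065

Treat each block as its own option and order by rate: P38/first 21 > P37/first 15 > P38/second 14 > P4/first 10 > P4/second 5 > P37/second 2.
P38 first at 21: fill all 40 → 15 left.
15 remain; put them into P37 first at 15.
Total = 21×40 + 15×15 = 1065.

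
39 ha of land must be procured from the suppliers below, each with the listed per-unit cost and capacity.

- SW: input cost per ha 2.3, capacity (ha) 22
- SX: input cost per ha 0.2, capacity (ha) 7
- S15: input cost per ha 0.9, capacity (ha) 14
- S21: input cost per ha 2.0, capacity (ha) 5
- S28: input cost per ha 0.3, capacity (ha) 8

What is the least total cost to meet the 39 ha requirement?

Use suppliers in increasing cost order.
Take 7 from SX at 0.2 → need 32 more.
S28 (0.3): use full 8 → 24 ha to go.
S15 (0.9): use full 14 → 10 ha to go.
S21 (2.0): use full 5 → 5 ha to go.
SW (2.3): take the remaining 5 → done.
Cost = 7×0.2 + 8×0.3 + 14×0.9 + 5×2.0 + 5×2.3 = 37.9.

37.9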